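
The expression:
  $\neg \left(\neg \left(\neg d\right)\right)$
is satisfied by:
  {d: False}


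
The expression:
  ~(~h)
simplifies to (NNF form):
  h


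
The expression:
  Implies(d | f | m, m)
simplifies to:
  m | (~d & ~f)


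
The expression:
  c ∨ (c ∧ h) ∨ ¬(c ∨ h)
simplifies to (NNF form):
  c ∨ ¬h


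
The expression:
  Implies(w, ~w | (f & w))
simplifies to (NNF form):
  f | ~w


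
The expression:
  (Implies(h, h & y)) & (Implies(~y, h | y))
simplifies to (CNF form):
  y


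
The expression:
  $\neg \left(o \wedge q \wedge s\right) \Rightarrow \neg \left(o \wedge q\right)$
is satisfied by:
  {s: True, o: False, q: False}
  {o: False, q: False, s: False}
  {q: True, s: True, o: False}
  {q: True, o: False, s: False}
  {s: True, o: True, q: False}
  {o: True, s: False, q: False}
  {q: True, o: True, s: True}


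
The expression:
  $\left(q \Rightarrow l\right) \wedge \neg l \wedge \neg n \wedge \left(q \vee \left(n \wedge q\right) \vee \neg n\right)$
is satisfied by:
  {n: False, q: False, l: False}


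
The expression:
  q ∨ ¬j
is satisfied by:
  {q: True, j: False}
  {j: False, q: False}
  {j: True, q: True}


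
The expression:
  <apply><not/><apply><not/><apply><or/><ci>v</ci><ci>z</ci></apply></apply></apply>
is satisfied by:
  {z: True, v: True}
  {z: True, v: False}
  {v: True, z: False}


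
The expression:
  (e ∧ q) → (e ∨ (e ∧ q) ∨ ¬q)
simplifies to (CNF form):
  True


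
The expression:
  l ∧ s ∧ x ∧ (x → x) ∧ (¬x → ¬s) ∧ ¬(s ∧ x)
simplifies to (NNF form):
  False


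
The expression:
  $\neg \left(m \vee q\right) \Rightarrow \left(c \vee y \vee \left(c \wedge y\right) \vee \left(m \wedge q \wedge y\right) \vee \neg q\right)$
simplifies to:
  $\text{True}$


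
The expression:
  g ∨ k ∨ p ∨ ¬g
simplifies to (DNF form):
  True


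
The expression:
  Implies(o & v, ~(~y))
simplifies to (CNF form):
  y | ~o | ~v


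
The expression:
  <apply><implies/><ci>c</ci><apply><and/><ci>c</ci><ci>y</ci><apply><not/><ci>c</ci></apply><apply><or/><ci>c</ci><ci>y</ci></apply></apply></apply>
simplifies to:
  <apply><not/><ci>c</ci></apply>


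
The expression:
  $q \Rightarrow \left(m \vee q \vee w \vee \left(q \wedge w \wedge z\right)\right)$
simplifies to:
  $\text{True}$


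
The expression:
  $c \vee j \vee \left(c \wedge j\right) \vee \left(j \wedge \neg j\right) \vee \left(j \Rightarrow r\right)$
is always true.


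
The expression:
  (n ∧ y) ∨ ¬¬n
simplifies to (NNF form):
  n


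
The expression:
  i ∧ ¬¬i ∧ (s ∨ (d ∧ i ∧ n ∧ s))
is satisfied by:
  {i: True, s: True}


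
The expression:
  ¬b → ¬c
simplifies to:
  b ∨ ¬c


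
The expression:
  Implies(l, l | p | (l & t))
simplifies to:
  True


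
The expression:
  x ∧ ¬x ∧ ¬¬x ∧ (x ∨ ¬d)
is never true.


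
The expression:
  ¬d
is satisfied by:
  {d: False}


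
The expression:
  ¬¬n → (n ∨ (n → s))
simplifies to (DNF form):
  True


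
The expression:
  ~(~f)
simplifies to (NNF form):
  f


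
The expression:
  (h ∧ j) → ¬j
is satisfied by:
  {h: False, j: False}
  {j: True, h: False}
  {h: True, j: False}


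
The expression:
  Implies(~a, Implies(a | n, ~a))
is always true.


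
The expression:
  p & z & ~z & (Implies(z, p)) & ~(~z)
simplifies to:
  False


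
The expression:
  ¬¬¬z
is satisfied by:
  {z: False}


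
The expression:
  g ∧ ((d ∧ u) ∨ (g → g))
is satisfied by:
  {g: True}


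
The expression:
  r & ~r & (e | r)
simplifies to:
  False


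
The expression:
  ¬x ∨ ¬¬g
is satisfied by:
  {g: True, x: False}
  {x: False, g: False}
  {x: True, g: True}


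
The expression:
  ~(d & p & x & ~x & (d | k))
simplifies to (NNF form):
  True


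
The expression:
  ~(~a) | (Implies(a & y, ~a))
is always true.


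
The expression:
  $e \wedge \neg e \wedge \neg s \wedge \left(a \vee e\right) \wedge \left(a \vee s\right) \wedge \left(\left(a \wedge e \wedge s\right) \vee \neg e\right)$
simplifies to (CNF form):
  $\text{False}$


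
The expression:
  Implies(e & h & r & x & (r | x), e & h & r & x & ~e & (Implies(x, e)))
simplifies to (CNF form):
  ~e | ~h | ~r | ~x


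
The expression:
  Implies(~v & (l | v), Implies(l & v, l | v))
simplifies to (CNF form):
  True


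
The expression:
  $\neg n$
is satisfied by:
  {n: False}


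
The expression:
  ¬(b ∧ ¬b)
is always true.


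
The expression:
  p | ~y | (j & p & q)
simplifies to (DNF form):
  p | ~y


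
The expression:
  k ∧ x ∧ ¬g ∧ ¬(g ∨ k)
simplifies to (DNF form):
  False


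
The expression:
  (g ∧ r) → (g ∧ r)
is always true.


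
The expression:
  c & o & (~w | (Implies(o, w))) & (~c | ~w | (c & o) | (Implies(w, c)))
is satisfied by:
  {c: True, o: True}


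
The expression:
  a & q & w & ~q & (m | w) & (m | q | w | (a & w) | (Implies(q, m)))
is never true.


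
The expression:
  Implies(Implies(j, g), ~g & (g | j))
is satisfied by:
  {j: True, g: False}


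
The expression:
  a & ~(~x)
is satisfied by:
  {a: True, x: True}


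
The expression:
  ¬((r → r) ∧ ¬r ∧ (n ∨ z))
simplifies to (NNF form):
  r ∨ (¬n ∧ ¬z)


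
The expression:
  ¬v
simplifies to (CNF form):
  ¬v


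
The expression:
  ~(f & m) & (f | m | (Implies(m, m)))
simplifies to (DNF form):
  ~f | ~m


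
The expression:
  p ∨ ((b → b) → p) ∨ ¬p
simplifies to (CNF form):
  True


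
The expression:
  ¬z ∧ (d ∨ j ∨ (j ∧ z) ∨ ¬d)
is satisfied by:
  {z: False}


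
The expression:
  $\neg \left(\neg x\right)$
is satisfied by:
  {x: True}


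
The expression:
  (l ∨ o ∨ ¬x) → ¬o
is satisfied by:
  {o: False}


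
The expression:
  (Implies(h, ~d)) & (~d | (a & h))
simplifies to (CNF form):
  ~d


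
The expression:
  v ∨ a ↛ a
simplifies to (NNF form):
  v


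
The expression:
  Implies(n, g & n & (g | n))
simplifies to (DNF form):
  g | ~n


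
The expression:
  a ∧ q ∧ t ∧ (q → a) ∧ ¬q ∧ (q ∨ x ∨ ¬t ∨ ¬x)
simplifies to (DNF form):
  False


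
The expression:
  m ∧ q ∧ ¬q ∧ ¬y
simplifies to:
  False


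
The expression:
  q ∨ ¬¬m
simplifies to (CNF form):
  m ∨ q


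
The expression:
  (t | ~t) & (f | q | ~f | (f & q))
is always true.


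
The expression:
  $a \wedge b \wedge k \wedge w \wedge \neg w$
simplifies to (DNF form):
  $\text{False}$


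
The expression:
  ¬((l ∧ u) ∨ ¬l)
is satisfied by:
  {l: True, u: False}


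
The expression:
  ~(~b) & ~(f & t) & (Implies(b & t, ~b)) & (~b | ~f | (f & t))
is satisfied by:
  {b: True, f: False, t: False}


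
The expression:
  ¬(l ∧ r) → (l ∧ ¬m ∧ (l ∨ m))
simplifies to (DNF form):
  (l ∧ r) ∨ (l ∧ ¬m)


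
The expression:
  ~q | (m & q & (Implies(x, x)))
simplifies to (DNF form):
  m | ~q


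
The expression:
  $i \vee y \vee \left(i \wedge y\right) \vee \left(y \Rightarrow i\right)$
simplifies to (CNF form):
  $\text{True}$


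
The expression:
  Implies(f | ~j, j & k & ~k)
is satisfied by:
  {j: True, f: False}


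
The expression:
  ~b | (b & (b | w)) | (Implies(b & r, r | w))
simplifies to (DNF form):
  True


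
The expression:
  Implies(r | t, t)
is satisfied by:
  {t: True, r: False}
  {r: False, t: False}
  {r: True, t: True}


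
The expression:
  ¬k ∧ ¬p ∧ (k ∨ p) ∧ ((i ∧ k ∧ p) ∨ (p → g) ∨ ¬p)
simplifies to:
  False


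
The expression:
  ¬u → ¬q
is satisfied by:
  {u: True, q: False}
  {q: False, u: False}
  {q: True, u: True}


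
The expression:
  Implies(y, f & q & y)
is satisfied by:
  {q: True, f: True, y: False}
  {q: True, f: False, y: False}
  {f: True, q: False, y: False}
  {q: False, f: False, y: False}
  {y: True, q: True, f: True}


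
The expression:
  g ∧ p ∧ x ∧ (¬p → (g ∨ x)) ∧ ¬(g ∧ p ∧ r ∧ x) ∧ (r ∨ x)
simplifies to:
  g ∧ p ∧ x ∧ ¬r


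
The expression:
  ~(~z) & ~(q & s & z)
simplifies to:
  z & (~q | ~s)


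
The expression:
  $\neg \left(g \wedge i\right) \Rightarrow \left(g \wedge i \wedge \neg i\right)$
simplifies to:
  $g \wedge i$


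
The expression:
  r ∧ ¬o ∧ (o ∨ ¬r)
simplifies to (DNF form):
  False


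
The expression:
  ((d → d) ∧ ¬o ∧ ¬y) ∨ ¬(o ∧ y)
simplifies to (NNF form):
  ¬o ∨ ¬y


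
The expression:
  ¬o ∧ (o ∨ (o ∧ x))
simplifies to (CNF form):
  False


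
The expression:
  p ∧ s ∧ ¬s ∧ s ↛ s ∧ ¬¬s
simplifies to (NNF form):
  False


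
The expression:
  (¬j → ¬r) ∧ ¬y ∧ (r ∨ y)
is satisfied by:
  {r: True, j: True, y: False}


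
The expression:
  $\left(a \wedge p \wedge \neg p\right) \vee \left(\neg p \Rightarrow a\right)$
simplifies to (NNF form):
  $a \vee p$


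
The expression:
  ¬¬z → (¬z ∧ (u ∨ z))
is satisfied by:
  {z: False}


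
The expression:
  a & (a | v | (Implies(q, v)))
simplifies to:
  a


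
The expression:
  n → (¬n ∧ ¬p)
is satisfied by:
  {n: False}


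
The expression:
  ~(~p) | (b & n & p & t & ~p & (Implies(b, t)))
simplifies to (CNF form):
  p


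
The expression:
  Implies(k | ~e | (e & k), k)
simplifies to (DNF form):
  e | k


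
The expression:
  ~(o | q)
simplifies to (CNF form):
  ~o & ~q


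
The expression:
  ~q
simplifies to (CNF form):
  ~q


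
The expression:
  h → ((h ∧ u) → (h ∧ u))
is always true.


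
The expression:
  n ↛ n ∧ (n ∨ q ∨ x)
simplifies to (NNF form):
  False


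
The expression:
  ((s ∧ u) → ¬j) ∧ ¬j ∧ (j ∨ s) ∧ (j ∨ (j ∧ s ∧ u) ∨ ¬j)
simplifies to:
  s ∧ ¬j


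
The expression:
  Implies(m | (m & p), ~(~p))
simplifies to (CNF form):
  p | ~m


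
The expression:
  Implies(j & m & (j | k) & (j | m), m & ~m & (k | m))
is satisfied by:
  {m: False, j: False}
  {j: True, m: False}
  {m: True, j: False}


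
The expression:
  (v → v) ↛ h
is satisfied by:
  {h: False}


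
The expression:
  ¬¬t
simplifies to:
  t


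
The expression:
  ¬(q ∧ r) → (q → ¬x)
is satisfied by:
  {r: True, q: False, x: False}
  {q: False, x: False, r: False}
  {r: True, x: True, q: False}
  {x: True, q: False, r: False}
  {r: True, q: True, x: False}
  {q: True, r: False, x: False}
  {r: True, x: True, q: True}


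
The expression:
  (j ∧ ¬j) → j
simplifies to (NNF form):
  True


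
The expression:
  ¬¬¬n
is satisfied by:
  {n: False}


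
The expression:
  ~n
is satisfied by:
  {n: False}


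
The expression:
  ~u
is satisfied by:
  {u: False}


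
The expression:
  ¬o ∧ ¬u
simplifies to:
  ¬o ∧ ¬u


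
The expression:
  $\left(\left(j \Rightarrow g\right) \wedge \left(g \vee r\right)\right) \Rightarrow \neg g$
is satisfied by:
  {g: False}


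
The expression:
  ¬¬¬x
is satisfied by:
  {x: False}


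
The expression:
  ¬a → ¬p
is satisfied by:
  {a: True, p: False}
  {p: False, a: False}
  {p: True, a: True}


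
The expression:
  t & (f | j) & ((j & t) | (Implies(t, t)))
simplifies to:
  t & (f | j)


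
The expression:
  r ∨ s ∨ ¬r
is always true.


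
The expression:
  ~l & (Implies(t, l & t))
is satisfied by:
  {l: False, t: False}


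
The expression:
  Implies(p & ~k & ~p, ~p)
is always true.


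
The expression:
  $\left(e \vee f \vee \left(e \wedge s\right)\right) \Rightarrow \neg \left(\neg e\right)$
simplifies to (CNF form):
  $e \vee \neg f$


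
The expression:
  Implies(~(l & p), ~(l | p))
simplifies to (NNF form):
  (l & p) | (~l & ~p)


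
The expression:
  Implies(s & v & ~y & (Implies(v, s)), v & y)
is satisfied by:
  {y: True, s: False, v: False}
  {s: False, v: False, y: False}
  {y: True, v: True, s: False}
  {v: True, s: False, y: False}
  {y: True, s: True, v: False}
  {s: True, y: False, v: False}
  {y: True, v: True, s: True}


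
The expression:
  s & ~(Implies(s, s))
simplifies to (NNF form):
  False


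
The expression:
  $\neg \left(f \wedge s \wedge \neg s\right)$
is always true.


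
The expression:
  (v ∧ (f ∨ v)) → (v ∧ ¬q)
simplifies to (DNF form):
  ¬q ∨ ¬v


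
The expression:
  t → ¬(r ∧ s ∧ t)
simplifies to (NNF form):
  ¬r ∨ ¬s ∨ ¬t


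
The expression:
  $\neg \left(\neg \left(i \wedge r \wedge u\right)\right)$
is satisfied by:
  {r: True, i: True, u: True}


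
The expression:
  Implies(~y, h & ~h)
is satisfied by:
  {y: True}


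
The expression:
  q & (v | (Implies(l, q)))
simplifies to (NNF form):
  q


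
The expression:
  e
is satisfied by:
  {e: True}


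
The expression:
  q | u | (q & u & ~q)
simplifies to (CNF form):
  q | u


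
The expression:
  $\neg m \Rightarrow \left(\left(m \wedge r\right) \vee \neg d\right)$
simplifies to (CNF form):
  $m \vee \neg d$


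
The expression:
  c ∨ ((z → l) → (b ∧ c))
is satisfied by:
  {c: True, z: True, l: False}
  {c: True, z: False, l: False}
  {c: True, l: True, z: True}
  {c: True, l: True, z: False}
  {z: True, l: False, c: False}


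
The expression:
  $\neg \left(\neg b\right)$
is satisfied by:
  {b: True}


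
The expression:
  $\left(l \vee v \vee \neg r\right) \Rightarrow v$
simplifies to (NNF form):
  $v \vee \left(r \wedge \neg l\right)$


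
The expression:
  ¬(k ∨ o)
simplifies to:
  ¬k ∧ ¬o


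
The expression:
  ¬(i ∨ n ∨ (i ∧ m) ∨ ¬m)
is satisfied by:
  {m: True, n: False, i: False}


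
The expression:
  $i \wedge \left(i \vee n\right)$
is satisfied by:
  {i: True}


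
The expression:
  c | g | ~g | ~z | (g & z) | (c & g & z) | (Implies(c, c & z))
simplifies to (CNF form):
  True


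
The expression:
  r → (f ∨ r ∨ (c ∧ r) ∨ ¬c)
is always true.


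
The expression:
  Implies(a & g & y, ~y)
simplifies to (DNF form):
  ~a | ~g | ~y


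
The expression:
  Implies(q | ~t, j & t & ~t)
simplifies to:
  t & ~q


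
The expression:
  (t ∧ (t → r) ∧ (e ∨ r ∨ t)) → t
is always true.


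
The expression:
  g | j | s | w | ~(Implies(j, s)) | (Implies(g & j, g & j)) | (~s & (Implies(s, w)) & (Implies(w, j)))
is always true.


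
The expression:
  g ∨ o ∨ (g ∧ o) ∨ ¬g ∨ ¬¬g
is always true.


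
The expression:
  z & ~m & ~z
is never true.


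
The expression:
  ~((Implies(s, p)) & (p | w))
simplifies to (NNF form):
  ~p & (s | ~w)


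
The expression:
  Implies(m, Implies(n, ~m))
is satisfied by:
  {m: False, n: False}
  {n: True, m: False}
  {m: True, n: False}


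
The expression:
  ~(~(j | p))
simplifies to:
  j | p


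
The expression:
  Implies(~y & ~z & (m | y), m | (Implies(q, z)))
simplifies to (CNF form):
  True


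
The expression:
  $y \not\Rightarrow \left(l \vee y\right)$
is never true.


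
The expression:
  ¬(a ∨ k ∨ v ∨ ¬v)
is never true.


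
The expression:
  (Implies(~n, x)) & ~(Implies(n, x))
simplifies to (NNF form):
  n & ~x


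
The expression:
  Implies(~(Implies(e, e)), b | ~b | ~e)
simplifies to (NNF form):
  True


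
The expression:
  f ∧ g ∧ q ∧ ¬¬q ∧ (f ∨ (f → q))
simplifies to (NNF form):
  f ∧ g ∧ q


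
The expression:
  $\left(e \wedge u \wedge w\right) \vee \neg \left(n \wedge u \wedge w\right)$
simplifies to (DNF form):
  $e \vee \neg n \vee \neg u \vee \neg w$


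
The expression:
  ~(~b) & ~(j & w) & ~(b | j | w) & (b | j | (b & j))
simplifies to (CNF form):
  False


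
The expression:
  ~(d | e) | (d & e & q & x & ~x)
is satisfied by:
  {d: False, e: False}


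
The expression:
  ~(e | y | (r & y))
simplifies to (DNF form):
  ~e & ~y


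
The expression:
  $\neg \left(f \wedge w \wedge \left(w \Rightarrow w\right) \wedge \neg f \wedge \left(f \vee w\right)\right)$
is always true.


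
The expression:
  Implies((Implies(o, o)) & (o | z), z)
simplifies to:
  z | ~o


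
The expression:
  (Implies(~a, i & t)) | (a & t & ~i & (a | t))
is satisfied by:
  {i: True, a: True, t: True}
  {i: True, a: True, t: False}
  {a: True, t: True, i: False}
  {a: True, t: False, i: False}
  {i: True, t: True, a: False}


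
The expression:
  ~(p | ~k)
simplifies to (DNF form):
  k & ~p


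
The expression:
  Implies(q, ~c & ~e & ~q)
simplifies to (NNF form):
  ~q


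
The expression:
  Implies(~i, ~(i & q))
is always true.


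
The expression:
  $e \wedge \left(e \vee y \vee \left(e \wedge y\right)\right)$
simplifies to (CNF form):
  $e$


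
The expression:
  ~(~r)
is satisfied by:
  {r: True}


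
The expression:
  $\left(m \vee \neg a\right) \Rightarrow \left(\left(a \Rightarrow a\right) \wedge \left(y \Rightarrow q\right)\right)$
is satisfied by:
  {a: True, q: True, m: False, y: False}
  {q: True, a: False, m: False, y: False}
  {a: True, q: True, m: True, y: False}
  {q: True, m: True, a: False, y: False}
  {a: True, m: False, q: False, y: False}
  {a: False, m: False, q: False, y: False}
  {a: True, m: True, q: False, y: False}
  {m: True, a: False, q: False, y: False}
  {y: True, a: True, q: True, m: False}
  {y: True, q: True, a: False, m: False}
  {y: True, a: True, q: True, m: True}
  {y: True, q: True, m: True, a: False}
  {y: True, a: True, m: False, q: False}


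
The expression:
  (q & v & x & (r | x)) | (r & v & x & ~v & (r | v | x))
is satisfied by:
  {x: True, q: True, v: True}


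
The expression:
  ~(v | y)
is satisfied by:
  {v: False, y: False}


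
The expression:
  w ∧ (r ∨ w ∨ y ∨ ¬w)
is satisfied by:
  {w: True}


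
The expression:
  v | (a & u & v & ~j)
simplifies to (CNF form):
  v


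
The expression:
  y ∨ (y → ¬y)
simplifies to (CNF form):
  True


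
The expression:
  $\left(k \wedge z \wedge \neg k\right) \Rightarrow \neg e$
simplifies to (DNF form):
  $\text{True}$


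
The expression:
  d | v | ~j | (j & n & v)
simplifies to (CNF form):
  d | v | ~j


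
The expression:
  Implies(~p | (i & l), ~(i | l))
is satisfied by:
  {p: True, i: False, l: False}
  {i: False, l: False, p: False}
  {p: True, l: True, i: False}
  {p: True, i: True, l: False}


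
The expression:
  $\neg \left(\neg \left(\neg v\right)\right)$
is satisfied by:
  {v: False}


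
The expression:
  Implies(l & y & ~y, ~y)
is always true.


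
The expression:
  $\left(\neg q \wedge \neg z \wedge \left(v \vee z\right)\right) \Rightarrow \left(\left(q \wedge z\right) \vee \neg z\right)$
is always true.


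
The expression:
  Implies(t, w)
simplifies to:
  w | ~t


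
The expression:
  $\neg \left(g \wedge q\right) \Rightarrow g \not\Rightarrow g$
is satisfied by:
  {g: True, q: True}


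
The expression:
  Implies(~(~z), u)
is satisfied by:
  {u: True, z: False}
  {z: False, u: False}
  {z: True, u: True}


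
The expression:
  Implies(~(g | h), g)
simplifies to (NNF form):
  g | h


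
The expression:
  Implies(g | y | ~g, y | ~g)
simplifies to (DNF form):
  y | ~g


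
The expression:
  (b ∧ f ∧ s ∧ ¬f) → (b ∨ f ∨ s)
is always true.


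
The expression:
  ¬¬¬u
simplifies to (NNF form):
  ¬u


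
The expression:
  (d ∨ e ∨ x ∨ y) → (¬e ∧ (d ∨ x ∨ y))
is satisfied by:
  {e: False}


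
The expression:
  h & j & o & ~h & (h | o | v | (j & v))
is never true.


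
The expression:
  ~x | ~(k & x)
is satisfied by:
  {k: False, x: False}
  {x: True, k: False}
  {k: True, x: False}


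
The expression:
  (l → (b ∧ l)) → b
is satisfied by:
  {b: True, l: True}
  {b: True, l: False}
  {l: True, b: False}


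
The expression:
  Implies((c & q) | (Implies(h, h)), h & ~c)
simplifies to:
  h & ~c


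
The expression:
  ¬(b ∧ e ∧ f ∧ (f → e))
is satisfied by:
  {e: False, b: False, f: False}
  {f: True, e: False, b: False}
  {b: True, e: False, f: False}
  {f: True, b: True, e: False}
  {e: True, f: False, b: False}
  {f: True, e: True, b: False}
  {b: True, e: True, f: False}


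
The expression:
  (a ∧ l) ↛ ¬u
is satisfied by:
  {a: True, u: True, l: True}


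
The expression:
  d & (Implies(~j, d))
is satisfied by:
  {d: True}


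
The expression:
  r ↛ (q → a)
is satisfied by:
  {r: True, q: True, a: False}


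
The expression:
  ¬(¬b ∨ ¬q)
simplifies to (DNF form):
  b ∧ q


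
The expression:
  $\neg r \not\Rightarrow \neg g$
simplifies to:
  $g \wedge \neg r$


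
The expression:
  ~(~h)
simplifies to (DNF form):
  h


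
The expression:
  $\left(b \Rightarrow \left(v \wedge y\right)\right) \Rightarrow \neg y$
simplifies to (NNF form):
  $\left(b \wedge \neg v\right) \vee \neg y$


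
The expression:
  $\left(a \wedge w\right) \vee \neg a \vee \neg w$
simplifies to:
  $\text{True}$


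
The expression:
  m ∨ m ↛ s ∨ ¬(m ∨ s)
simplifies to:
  m ∨ ¬s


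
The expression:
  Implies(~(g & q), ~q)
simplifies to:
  g | ~q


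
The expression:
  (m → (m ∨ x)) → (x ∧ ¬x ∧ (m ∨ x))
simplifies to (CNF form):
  False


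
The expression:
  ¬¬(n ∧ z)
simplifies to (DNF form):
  n ∧ z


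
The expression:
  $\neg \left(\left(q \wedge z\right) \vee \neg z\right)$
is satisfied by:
  {z: True, q: False}


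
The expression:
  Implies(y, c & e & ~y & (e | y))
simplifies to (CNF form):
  ~y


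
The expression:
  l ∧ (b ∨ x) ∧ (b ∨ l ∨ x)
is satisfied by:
  {b: True, x: True, l: True}
  {b: True, l: True, x: False}
  {x: True, l: True, b: False}


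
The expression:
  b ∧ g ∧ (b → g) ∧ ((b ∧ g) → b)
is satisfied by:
  {b: True, g: True}


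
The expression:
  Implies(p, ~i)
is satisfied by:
  {p: False, i: False}
  {i: True, p: False}
  {p: True, i: False}


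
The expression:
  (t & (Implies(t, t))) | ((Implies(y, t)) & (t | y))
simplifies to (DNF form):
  t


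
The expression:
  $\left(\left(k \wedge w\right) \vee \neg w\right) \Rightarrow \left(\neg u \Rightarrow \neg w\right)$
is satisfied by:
  {u: True, w: False, k: False}
  {w: False, k: False, u: False}
  {u: True, k: True, w: False}
  {k: True, w: False, u: False}
  {u: True, w: True, k: False}
  {w: True, u: False, k: False}
  {u: True, k: True, w: True}


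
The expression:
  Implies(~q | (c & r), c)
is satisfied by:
  {q: True, c: True}
  {q: True, c: False}
  {c: True, q: False}


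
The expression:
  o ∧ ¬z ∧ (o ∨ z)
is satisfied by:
  {o: True, z: False}


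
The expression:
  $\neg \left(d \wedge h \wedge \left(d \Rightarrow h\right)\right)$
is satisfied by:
  {h: False, d: False}
  {d: True, h: False}
  {h: True, d: False}


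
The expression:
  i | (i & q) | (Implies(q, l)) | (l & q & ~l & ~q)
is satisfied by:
  {i: True, l: True, q: False}
  {i: True, l: False, q: False}
  {l: True, i: False, q: False}
  {i: False, l: False, q: False}
  {q: True, i: True, l: True}
  {q: True, i: True, l: False}
  {q: True, l: True, i: False}


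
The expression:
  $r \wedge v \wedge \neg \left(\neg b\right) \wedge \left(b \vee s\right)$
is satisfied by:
  {r: True, b: True, v: True}


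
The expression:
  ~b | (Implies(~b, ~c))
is always true.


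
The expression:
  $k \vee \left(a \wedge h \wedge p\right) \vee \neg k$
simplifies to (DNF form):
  $\text{True}$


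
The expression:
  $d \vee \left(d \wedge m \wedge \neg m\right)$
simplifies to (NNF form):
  $d$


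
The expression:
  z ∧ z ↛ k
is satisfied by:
  {z: True, k: False}


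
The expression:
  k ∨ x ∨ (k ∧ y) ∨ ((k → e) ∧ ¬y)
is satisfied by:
  {x: True, k: True, y: False}
  {x: True, k: False, y: False}
  {k: True, x: False, y: False}
  {x: False, k: False, y: False}
  {x: True, y: True, k: True}
  {x: True, y: True, k: False}
  {y: True, k: True, x: False}


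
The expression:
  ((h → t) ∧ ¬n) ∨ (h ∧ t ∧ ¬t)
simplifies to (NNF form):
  ¬n ∧ (t ∨ ¬h)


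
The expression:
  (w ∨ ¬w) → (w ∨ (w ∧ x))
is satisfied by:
  {w: True}


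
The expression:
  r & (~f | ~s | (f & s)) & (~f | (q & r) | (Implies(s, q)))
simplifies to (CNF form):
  r & (q | ~f | ~s)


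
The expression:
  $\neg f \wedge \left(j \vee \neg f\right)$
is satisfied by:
  {f: False}


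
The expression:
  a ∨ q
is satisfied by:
  {a: True, q: True}
  {a: True, q: False}
  {q: True, a: False}


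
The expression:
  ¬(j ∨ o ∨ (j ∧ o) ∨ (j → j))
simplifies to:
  False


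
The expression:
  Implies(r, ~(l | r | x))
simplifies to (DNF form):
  ~r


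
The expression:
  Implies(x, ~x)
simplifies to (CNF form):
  ~x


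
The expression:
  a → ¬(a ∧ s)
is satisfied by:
  {s: False, a: False}
  {a: True, s: False}
  {s: True, a: False}


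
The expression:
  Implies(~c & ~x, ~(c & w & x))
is always true.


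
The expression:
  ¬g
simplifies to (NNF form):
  ¬g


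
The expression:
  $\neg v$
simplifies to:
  $\neg v$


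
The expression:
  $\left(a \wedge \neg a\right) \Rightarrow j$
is always true.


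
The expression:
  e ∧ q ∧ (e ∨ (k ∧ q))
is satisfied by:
  {e: True, q: True}


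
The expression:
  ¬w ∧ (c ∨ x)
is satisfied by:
  {x: True, c: True, w: False}
  {x: True, w: False, c: False}
  {c: True, w: False, x: False}


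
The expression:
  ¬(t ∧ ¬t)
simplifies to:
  True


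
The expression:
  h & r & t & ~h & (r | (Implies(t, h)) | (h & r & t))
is never true.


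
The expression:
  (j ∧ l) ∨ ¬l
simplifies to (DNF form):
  j ∨ ¬l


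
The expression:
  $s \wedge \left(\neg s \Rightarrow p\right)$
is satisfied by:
  {s: True}


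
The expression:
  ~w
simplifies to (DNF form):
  ~w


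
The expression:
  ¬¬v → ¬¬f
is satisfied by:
  {f: True, v: False}
  {v: False, f: False}
  {v: True, f: True}


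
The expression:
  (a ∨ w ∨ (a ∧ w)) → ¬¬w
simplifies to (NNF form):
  w ∨ ¬a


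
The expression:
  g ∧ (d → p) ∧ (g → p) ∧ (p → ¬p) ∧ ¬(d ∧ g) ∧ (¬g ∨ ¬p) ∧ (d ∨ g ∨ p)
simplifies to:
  False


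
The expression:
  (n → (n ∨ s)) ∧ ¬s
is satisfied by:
  {s: False}


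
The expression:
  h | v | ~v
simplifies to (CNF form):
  True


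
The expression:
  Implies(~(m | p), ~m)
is always true.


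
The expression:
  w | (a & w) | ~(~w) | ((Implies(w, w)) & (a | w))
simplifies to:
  a | w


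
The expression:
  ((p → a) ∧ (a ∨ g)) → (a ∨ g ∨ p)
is always true.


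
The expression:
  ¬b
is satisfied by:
  {b: False}


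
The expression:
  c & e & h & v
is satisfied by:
  {h: True, c: True, e: True, v: True}


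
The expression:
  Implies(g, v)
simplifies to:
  v | ~g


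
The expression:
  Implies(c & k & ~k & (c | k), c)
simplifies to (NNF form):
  True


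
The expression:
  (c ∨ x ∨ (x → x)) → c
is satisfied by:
  {c: True}


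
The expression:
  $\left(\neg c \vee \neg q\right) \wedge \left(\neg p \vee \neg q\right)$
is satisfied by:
  {c: False, q: False, p: False}
  {p: True, c: False, q: False}
  {c: True, p: False, q: False}
  {p: True, c: True, q: False}
  {q: True, p: False, c: False}


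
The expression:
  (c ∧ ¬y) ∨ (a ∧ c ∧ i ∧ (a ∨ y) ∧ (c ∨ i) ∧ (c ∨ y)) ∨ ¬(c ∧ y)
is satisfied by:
  {i: True, a: True, c: False, y: False}
  {i: True, a: False, c: False, y: False}
  {a: True, i: False, c: False, y: False}
  {i: False, a: False, c: False, y: False}
  {i: True, y: True, a: True, c: False}
  {i: True, y: True, a: False, c: False}
  {y: True, a: True, i: False, c: False}
  {y: True, i: False, a: False, c: False}
  {i: True, c: True, a: True, y: False}
  {i: True, c: True, a: False, y: False}
  {c: True, a: True, i: False, y: False}
  {c: True, i: False, a: False, y: False}
  {i: True, y: True, c: True, a: True}


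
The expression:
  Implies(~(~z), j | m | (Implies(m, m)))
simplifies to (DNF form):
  True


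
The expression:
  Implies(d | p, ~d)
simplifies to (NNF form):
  ~d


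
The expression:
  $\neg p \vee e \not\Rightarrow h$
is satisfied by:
  {e: True, p: False, h: False}
  {e: False, p: False, h: False}
  {h: True, e: True, p: False}
  {h: True, e: False, p: False}
  {p: True, e: True, h: False}


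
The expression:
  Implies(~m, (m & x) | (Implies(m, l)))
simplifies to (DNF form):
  True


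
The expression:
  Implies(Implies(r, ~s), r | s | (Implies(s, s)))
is always true.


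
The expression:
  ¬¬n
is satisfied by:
  {n: True}


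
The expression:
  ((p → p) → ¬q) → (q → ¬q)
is always true.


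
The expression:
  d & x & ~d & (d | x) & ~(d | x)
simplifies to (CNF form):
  False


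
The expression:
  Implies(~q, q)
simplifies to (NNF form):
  q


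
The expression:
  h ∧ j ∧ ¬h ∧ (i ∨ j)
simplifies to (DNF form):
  False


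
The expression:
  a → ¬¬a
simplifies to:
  True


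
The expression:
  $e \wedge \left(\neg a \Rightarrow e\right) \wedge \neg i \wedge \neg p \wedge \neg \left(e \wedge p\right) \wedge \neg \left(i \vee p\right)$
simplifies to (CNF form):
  $e \wedge \neg i \wedge \neg p$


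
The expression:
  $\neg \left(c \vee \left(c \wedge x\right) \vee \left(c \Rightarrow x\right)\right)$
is never true.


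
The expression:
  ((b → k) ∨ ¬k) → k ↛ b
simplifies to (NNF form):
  k ∧ ¬b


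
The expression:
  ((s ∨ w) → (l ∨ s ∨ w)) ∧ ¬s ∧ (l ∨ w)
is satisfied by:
  {l: True, w: True, s: False}
  {l: True, w: False, s: False}
  {w: True, l: False, s: False}


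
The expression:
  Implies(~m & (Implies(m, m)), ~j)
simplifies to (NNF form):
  m | ~j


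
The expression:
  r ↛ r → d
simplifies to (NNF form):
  True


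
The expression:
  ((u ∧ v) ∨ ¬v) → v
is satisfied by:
  {v: True}


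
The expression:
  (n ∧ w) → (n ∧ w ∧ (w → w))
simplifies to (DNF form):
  True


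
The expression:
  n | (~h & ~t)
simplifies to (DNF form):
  n | (~h & ~t)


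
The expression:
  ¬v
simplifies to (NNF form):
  ¬v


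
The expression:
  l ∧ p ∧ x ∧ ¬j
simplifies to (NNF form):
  l ∧ p ∧ x ∧ ¬j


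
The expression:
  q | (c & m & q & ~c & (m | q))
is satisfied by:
  {q: True}


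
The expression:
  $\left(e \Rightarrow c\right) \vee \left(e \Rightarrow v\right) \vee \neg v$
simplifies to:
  $\text{True}$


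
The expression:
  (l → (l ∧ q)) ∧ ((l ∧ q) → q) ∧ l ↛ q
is never true.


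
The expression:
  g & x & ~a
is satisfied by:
  {x: True, g: True, a: False}


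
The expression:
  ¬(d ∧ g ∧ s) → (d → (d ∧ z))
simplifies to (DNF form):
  z ∨ (g ∧ s) ∨ ¬d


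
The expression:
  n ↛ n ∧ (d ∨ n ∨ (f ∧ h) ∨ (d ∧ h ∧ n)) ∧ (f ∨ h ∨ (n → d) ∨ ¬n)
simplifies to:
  False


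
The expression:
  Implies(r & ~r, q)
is always true.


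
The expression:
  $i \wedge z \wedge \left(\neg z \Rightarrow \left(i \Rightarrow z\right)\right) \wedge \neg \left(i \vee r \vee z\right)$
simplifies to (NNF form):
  $\text{False}$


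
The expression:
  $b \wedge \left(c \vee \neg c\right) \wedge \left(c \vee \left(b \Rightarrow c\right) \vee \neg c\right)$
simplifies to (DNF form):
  $b$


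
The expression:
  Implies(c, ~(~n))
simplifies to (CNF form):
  n | ~c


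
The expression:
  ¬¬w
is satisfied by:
  {w: True}


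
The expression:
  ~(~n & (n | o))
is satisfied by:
  {n: True, o: False}
  {o: False, n: False}
  {o: True, n: True}


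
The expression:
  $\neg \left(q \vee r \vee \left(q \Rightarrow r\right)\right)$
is never true.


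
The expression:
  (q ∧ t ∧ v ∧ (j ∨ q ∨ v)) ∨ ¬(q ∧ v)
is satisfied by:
  {t: True, v: False, q: False}
  {v: False, q: False, t: False}
  {t: True, q: True, v: False}
  {q: True, v: False, t: False}
  {t: True, v: True, q: False}
  {v: True, t: False, q: False}
  {t: True, q: True, v: True}


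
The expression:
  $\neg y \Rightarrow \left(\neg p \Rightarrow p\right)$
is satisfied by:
  {y: True, p: True}
  {y: True, p: False}
  {p: True, y: False}


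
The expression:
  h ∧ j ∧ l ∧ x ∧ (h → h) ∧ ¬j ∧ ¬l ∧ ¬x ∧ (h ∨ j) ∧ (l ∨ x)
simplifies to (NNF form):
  False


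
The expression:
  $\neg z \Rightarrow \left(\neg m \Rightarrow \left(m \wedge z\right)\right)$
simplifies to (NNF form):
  $m \vee z$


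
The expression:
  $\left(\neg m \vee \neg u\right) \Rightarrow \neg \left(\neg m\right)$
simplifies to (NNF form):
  $m$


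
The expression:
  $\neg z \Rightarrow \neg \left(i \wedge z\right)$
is always true.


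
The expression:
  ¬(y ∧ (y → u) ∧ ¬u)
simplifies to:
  True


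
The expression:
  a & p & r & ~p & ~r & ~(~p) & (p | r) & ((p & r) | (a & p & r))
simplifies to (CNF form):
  False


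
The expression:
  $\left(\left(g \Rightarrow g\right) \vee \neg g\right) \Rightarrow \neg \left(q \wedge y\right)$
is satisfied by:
  {q: False, y: False}
  {y: True, q: False}
  {q: True, y: False}


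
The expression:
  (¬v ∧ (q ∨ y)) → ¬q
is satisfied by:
  {v: True, q: False}
  {q: False, v: False}
  {q: True, v: True}


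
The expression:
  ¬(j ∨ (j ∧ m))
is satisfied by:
  {j: False}


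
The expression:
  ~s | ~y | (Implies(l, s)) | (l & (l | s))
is always true.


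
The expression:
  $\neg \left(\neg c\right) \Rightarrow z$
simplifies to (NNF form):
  $z \vee \neg c$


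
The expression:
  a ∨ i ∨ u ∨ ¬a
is always true.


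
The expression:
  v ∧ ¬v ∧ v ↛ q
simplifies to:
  False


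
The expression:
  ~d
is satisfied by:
  {d: False}


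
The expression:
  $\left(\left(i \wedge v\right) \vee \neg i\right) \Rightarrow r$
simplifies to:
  $r \vee \left(i \wedge \neg v\right)$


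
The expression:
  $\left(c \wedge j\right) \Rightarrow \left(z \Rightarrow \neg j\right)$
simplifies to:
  $\neg c \vee \neg j \vee \neg z$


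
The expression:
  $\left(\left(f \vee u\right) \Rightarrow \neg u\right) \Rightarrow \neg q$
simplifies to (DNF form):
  $u \vee \neg q$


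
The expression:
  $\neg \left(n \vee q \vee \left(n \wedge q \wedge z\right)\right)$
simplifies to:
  $\neg n \wedge \neg q$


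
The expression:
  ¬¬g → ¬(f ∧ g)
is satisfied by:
  {g: False, f: False}
  {f: True, g: False}
  {g: True, f: False}


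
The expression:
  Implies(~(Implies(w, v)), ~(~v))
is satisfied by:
  {v: True, w: False}
  {w: False, v: False}
  {w: True, v: True}


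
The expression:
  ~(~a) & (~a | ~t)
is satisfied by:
  {a: True, t: False}


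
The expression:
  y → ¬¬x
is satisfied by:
  {x: True, y: False}
  {y: False, x: False}
  {y: True, x: True}


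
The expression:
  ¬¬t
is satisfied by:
  {t: True}


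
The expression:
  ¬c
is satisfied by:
  {c: False}


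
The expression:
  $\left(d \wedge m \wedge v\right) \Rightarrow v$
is always true.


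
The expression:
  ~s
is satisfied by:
  {s: False}


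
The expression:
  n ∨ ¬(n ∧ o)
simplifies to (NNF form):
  True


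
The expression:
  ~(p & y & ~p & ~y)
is always true.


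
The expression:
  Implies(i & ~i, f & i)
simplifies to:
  True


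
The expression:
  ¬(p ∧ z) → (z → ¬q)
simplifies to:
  p ∨ ¬q ∨ ¬z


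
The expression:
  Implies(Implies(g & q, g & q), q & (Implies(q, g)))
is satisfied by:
  {g: True, q: True}


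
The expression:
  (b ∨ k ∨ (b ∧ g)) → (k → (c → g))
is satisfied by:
  {g: True, k: False, c: False}
  {k: False, c: False, g: False}
  {c: True, g: True, k: False}
  {c: True, k: False, g: False}
  {g: True, k: True, c: False}
  {k: True, g: False, c: False}
  {c: True, k: True, g: True}


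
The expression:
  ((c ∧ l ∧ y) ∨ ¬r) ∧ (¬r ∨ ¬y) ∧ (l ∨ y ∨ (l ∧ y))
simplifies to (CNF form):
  ¬r ∧ (l ∨ y)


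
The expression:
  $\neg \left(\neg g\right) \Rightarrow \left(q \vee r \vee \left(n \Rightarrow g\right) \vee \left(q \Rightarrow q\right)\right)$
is always true.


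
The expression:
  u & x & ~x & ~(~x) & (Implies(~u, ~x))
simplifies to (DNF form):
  False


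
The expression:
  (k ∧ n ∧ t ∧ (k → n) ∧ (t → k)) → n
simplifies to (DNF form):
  True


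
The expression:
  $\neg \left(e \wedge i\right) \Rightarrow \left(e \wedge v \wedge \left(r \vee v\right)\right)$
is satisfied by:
  {e: True, i: True, v: True}
  {e: True, i: True, v: False}
  {e: True, v: True, i: False}


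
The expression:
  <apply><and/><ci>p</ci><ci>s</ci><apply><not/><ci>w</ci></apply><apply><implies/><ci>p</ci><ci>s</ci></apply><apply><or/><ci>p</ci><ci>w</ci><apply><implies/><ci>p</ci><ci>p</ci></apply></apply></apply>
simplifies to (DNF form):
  <apply><and/><ci>p</ci><ci>s</ci><apply><not/><ci>w</ci></apply></apply>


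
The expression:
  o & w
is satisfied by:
  {w: True, o: True}


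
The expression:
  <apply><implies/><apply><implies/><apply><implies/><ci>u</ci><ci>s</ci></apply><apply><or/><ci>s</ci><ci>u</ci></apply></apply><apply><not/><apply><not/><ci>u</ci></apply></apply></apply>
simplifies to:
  <apply><or/><ci>u</ci><apply><not/><ci>s</ci></apply></apply>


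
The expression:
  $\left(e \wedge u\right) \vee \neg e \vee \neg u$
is always true.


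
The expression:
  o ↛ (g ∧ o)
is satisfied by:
  {o: True, g: False}


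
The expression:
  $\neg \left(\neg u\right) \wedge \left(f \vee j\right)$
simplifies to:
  $u \wedge \left(f \vee j\right)$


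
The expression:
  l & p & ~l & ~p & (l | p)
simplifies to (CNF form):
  False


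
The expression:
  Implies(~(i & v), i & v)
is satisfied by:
  {i: True, v: True}


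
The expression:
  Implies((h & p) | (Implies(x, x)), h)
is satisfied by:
  {h: True}


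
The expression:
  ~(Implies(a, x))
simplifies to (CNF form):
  a & ~x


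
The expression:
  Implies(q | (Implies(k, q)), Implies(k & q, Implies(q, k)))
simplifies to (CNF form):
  True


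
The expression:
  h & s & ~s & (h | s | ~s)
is never true.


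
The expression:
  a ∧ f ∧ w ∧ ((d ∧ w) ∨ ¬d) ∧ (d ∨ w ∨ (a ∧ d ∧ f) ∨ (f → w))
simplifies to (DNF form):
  a ∧ f ∧ w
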